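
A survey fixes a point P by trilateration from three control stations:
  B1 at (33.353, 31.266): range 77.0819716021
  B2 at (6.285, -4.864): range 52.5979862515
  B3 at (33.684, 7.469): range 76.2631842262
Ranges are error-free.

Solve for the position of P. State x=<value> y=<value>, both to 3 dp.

x=-42.136 y=15.677

eq1: (x − 33.353)² + (y − 31.266)² = 77.0819716021²
eq2: (x − 6.285)² + (y + 4.864)² = 52.5979862515²
eq3: (x − 33.684)² + (y − 7.469)² = 76.2631842262²
eq3−eq2, eq3−eq1 (x²,y² cancel):
  -54.798·x − 24.666·y = 1922.287015
  -0.662·x + 47.594·y = 774.030470
det = -54.798·47.594 − -24.666·-0.662 = -2624.384904
x = (1922.287015·47.594 − -24.666·774.030470) / -2624.384904 = -42.136183
y = (-54.798·774.030470 − 1922.287015·-0.662) / -2624.384904 = 15.677109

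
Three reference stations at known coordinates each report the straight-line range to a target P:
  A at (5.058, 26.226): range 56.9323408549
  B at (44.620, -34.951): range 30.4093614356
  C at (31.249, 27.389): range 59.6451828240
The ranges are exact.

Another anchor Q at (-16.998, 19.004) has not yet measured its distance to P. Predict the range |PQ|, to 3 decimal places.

58.238

eq1: (x − 5.058)² + (y − 26.226)² = 56.9323408549²
eq2: (x − 44.620)² + (y + 34.951)² = 30.4093614356²
eq3: (x − 31.249)² + (y − 27.389)² = 59.6451828240²
eq3−eq2, eq3−eq1 (x²,y² cancel):
  26.742·x − 124.680·y = 4118.678050
  -52.382·x − 2.326·y = -697.014483
det = 26.742·-2.326 − -124.680·-52.382 = -6593.189652
x = (4118.678050·-2.326 − -124.680·-697.014483) / -6593.189652 = 14.633859
y = (26.742·-697.014483 − 4118.678050·-52.382) / -6593.189652 = -29.895247
|P − Q| = √((14.633859 − -16.998)² + (-29.895247 − 19.004)²) = 58.238397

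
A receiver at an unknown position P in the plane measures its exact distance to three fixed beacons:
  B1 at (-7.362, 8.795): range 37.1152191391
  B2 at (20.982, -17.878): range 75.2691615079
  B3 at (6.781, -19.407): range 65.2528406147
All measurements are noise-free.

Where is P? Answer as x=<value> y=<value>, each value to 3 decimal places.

eq1: (x + 7.362)² + (y − 8.795)² = 37.1152191391²
eq2: (x − 20.982)² + (y + 17.878)² = 75.2691615079²
eq3: (x − 6.781)² + (y + 19.407)² = 65.2528406147²
eq3−eq1, eq3−eq2 (x²,y² cancel):
  -28.286·x + 56.404·y = 2589.331176
  28.402·x + 3.058·y = -1070.259868
det = -28.286·3.058 − 56.404·28.402 = -1688.484996
x = (2589.331176·3.058 − 56.404·-1070.259868) / -1688.484996 = -40.441646
y = (-28.286·-1070.259868 − 2589.331176·28.402) / -1688.484996 = 25.625821

x=-40.442 y=25.626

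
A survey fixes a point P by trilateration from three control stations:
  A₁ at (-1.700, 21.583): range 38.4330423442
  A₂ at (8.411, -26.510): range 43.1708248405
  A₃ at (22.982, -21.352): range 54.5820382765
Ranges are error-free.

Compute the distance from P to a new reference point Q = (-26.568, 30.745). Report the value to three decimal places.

eq1: (x + 1.700)² + (y − 21.583)² = 38.4330423442²
eq2: (x − 8.411)² + (y + 26.510)² = 43.1708248405²
eq3: (x − 22.982)² + (y + 21.352)² = 54.5820382765²
eq1−eq3, eq1−eq2 (x²,y² cancel):
  49.364·x − 85.870·y = -986.735820
  20.222·x − 96.186·y = -81.812242
det = 49.364·-96.186 − -85.870·20.222 = -3011.662564
x = (-986.735820·-96.186 − -85.870·-81.812242) / -3011.662564 = -29.181541
y = (49.364·-81.812242 − -986.735820·20.222) / -3011.662564 = -5.284520
|P − Q| = √((-29.181541 − -26.568)² + (-5.284520 − 30.745)²) = 36.124188

36.124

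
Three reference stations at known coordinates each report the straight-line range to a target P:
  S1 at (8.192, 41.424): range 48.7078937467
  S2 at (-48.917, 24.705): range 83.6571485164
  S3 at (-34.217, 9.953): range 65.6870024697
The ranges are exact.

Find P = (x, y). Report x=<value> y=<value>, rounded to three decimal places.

x=30.386 y=-1.934

eq1: (x − 8.192)² + (y − 41.424)² = 48.7078937467²
eq2: (x + 48.917)² + (y − 24.705)² = 83.6571485164²
eq3: (x + 34.217)² + (y − 9.953)² = 65.6870024697²
eq1−eq2, eq1−eq3 (x²,y² cancel):
  -114.218·x − 33.438·y = -3405.906311
  -84.818·x − 62.942·y = -2455.514722
det = -114.218·-62.942 − -33.438·-84.818 = 4352.965072
x = (-3405.906311·-62.942 − -33.438·-2455.514722) / 4352.965072 = 30.385508
y = (-114.218·-2455.514722 − -3405.906311·-84.818) / 4352.965072 = -1.933896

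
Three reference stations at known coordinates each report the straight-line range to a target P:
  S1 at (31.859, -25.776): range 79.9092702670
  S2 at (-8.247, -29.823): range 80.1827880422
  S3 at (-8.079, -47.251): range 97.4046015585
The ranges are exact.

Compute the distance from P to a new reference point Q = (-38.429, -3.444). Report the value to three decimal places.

eq1: (x − 31.859)² + (y + 25.776)² = 79.9092702670²
eq2: (x + 8.247)² + (y + 29.823)² = 80.1827880422²
eq3: (x + 8.079)² + (y + 47.251)² = 97.4046015585²
eq1−eq3, eq1−eq2 (x²,y² cancel):
  -79.876·x − 42.950·y = -2483.635745
  -80.212·x − 8.094·y = -765.761743
det = -79.876·-8.094 − -42.950·-80.212 = -2798.589056
x = (-2483.635745·-8.094 − -42.950·-765.761743) / -2798.589056 = 4.569059
y = (-79.876·-765.761743 − -2483.635745·-80.212) / -2798.589056 = 49.328931
|P − Q| = √((4.569059 − -38.429)² + (49.328931 − -3.444)²) = 68.072133

68.072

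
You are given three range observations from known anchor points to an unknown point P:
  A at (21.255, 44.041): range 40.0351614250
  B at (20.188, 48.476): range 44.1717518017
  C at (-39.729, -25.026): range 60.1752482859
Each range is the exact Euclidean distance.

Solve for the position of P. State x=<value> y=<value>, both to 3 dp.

x=12.425 y=4.992

eq1: (x − 21.255)² + (y − 44.041)² = 40.0351614250²
eq2: (x − 20.188)² + (y − 48.476)² = 44.1717518017²
eq3: (x + 39.729)² + (y + 25.026)² = 60.1752482859²
eq1−eq2, eq1−eq3 (x²,y² cancel):
  -2.134·x + 8.870·y = 17.763707
  -121.968·x − 138.134·y = -2204.936945
det = -2.134·-138.134 − 8.870·-121.968 = 1376.634116
x = (17.763707·-138.134 − 8.870·-2204.936945) / 1376.634116 = 12.424520
y = (-2.134·-2204.936945 − 17.763707·-121.968) / 1376.634116 = 4.991841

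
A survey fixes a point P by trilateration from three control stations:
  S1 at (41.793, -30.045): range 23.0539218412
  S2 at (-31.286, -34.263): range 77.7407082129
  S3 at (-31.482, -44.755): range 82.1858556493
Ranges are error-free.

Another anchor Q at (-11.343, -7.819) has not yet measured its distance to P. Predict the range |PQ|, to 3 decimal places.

52.864

eq1: (x − 41.793)² + (y + 30.045)² = 23.0539218412²
eq2: (x + 31.286)² + (y + 34.263)² = 77.7407082129²
eq3: (x + 31.482)² + (y + 44.755)² = 82.1858556493²
eq1−eq3, eq1−eq2 (x²,y² cancel):
  -146.550·x − 29.420·y = -5878.262082
  -146.158·x − 8.436·y = -6008.724310
det = -146.550·-8.436 − -29.420·-146.158 = -3063.672560
x = (-5878.262082·-8.436 − -29.420·-6008.724310) / -3063.672560 = 41.514766
y = (-146.550·-6008.724310 − -5878.262082·-146.158) / -3063.672560 = -6.992757
|P − Q| = √((41.514766 − -11.343)² + (-6.992757 − -7.819)²) = 52.864224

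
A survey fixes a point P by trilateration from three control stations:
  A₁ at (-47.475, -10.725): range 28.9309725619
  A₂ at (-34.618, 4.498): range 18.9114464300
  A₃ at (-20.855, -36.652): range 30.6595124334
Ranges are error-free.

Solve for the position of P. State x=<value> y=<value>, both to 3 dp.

eq1: (x + 47.475)² + (y + 10.725)² = 28.9309725619²
eq2: (x + 34.618)² + (y − 4.498)² = 18.9114464300²
eq3: (x + 20.855)² + (y + 36.652)² = 30.6595124334²
eq2−eq1, eq2−eq3 (x²,y² cancel):
  -25.714·x − 30.446·y = 670.904955
  27.526·x − 82.300·y = -22.700696
det = -25.714·-82.300 − -30.446·27.526 = 2954.318796
x = (670.904955·-82.300 − -30.446·-22.700696) / 2954.318796 = -18.923693
y = (-25.714·-22.700696 − 670.904955·27.526) / 2954.318796 = -6.053377

x=-18.924 y=-6.053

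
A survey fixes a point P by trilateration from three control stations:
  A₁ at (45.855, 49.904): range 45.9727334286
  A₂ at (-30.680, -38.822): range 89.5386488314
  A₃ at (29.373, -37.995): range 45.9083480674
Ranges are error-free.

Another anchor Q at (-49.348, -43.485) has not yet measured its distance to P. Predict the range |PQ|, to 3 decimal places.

108.272

eq1: (x − 45.855)² + (y − 49.904)² = 45.9727334286²
eq2: (x + 30.680)² + (y + 38.822)² = 89.5386488314²
eq3: (x − 29.373)² + (y + 37.995)² = 45.9083480674²
eq2−eq1, eq2−eq3 (x²,y² cancel):
  153.070·x + 177.452·y = 8048.357573
  120.106·x + 1.654·y = 5767.576282
det = 153.070·1.654 − 177.452·120.106 = -21059.872132
x = (8048.357573·1.654 − 177.452·5767.576282) / -21059.872132 = 47.965912
y = (153.070·5767.576282 − 8048.357573·120.106) / -21059.872132 = 3.979755
|P − Q| = √((47.965912 − -49.348)² + (3.979755 − -43.485)²) = 108.272343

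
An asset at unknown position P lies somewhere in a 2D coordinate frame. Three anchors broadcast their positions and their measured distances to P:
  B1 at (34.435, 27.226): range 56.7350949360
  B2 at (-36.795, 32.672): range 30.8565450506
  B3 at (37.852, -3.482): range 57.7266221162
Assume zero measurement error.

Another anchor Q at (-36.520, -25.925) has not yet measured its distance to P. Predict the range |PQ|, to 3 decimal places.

37.926

eq1: (x − 34.435)² + (y − 27.226)² = 56.7350949360²
eq2: (x + 36.795)² + (y − 32.672)² = 30.8565450506²
eq3: (x − 37.852)² + (y + 3.482)² = 57.7266221162²
eq1−eq2, eq1−eq3 (x²,y² cancel):
  -142.460·x + 10.892·y = 2761.051933
  6.834·x − 61.416·y = -595.617977
det = -142.460·-61.416 − 10.892·6.834 = 8674.887432
x = (2761.051933·-61.416 − 10.892·-595.617977) / 8674.887432 = -18.799702
y = (-142.460·-595.617977 − 2761.051933·6.834) / 8674.887432 = 7.606175
|P − Q| = √((-18.799702 − -36.520)² + (7.606175 − -25.925)²) = 37.925567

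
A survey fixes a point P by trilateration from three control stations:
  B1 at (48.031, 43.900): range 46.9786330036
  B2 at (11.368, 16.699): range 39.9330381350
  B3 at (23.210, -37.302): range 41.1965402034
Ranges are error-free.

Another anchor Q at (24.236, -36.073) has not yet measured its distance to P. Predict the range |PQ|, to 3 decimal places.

39.605

eq1: (x − 48.031)² + (y − 43.900)² = 46.9786330036²
eq2: (x − 11.368)² + (y − 16.699)² = 39.9330381350²
eq3: (x − 23.210)² + (y + 37.302)² = 41.1965402034²
eq3−eq1, eq3−eq2 (x²,y² cancel):
  49.642·x + 162.404·y = 1794.206623
  -23.684·x + 108.002·y = -1419.547889
det = 49.642·108.002 − 162.404·-23.684 = 9207.811620
x = (1794.206623·108.002 − 162.404·-1419.547889) / 9207.811620 = 46.082411
y = (49.642·-1419.547889 − 1794.206623·-23.684) / 9207.811620 = -3.038204
|P − Q| = √((46.082411 − 24.236)² + (-3.038204 − -36.073)²) = 39.605094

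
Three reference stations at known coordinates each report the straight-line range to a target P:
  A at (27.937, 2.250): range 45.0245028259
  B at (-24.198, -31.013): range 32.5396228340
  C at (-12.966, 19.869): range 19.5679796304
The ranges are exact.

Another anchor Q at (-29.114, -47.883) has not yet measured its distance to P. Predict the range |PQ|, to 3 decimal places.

50.089

eq1: (x − 27.937)² + (y − 2.250)² = 45.0245028259²
eq2: (x + 24.198)² + (y + 31.013)² = 32.5396228340²
eq3: (x + 12.966)² + (y − 19.869)² = 19.5679796304²
eq1−eq3, eq1−eq2 (x²,y² cancel):
  -81.806·x + 35.238·y = 1421.655876
  -104.270·x − 66.526·y = 1730.189705
det = -81.806·-66.526 − 35.238·-104.270 = 9116.492216
x = (1421.655876·-66.526 − 35.238·1730.189705) / 9116.492216 = -17.061991
y = (-81.806·1730.189705 − 1421.655876·-104.270) / 9116.492216 = 0.734510
|P − Q| = √((-17.061991 − -29.114)² + (0.734510 − -47.883)²) = 50.089053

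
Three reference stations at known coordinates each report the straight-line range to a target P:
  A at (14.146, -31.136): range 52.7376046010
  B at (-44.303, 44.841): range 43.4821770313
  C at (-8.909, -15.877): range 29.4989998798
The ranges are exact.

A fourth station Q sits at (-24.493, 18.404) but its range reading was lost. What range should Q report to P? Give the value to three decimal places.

eq1: (x − 14.146)² + (y + 31.136)² = 52.7376046010²
eq2: (x + 44.303)² + (y − 44.841)² = 43.4821770313²
eq3: (x + 8.909)² + (y + 15.877)² = 29.4989998798²
eq1−eq2, eq1−eq3 (x²,y² cancel):
  -116.898·x + 151.954·y = 3694.466498
  -46.110·x + 30.518·y = 1072.953543
det = -116.898·30.518 − 151.954·-46.110 = 3439.105776
x = (3694.466498·30.518 − 151.954·1072.953543) / 3439.105776 = -14.623526
y = (-116.898·1072.953543 − 3694.466498·-46.110) / 3439.105776 = 13.063200
|P − Q| = √((-14.623526 − -24.493)² + (13.063200 − 18.404)²) = 11.221883

11.222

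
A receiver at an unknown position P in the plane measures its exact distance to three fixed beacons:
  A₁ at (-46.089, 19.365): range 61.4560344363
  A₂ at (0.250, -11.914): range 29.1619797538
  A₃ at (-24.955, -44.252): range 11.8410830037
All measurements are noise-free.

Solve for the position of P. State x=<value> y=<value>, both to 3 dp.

x=-17.512 y=-35.043

eq1: (x + 46.089)² + (y − 19.365)² = 61.4560344363²
eq2: (x − 0.250)² + (y + 11.914)² = 29.1619797538²
eq3: (x + 24.955)² + (y + 44.252)² = 11.8410830037²
eq3−eq2, eq3−eq1 (x²,y² cancel):
  50.410·x + 64.676·y = -3149.195449
  -42.268·x + 127.234·y = -3718.425305
det = 50.410·127.234 − 64.676·-42.268 = 9147.591108
x = (-3149.195449·127.234 − 64.676·-3718.425305) / 9147.591108 = -17.511917
y = (50.410·-3718.425305 − -3149.195449·-42.268) / 9147.591108 = -35.042670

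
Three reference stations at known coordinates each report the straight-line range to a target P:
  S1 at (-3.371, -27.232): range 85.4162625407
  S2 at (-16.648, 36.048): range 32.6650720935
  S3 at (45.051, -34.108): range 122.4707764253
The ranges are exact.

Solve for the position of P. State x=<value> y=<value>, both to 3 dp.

x=-47.860 y=45.684

eq1: (x + 3.371)² + (y + 27.232)² = 85.4162625407²
eq2: (x + 16.648)² + (y − 36.048)² = 32.6650720935²
eq3: (x − 45.051)² + (y + 34.108)² = 122.4707764253²
eq2−eq3, eq2−eq1 (x²,y² cancel):
  123.398·x − 140.312·y = -12315.750086
  26.554·x − 126.560·y = -7052.599715
det = 123.398·-126.560 − -140.312·26.554 = -11891.406032
x = (-12315.750086·-126.560 − -140.312·-7052.599715) / -11891.406032 = -47.859518
y = (123.398·-7052.599715 − -12315.750086·26.554) / -11891.406032 = 45.683771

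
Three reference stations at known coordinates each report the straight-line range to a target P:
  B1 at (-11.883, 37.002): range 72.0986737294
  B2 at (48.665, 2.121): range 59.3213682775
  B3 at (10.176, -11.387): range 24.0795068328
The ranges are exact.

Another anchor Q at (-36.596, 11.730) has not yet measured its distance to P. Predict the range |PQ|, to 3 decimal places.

eq1: (x + 11.883)² + (y − 37.002)² = 72.0986737294²
eq2: (x − 48.665)² + (y − 2.121)² = 59.3213682775²
eq3: (x − 10.176)² + (y + 11.387)² = 24.0795068328²
eq3−eq1, eq3−eq2 (x²,y² cancel):
  -44.118·x + 96.778·y = -3341.257156
  76.978·x + 27.016·y = -799.635964
det = -44.118·27.016 − 96.778·76.978 = -8641.668772
x = (-3341.257156·27.016 − 96.778·-799.635964) / -8641.668772 = 1.490480
y = (-44.118·-799.635964 − -3341.257156·76.978) / -8641.668772 = -33.845504
|P − Q| = √((1.490480 − -36.596)² + (-33.845504 − 11.730)²) = 59.394499

59.394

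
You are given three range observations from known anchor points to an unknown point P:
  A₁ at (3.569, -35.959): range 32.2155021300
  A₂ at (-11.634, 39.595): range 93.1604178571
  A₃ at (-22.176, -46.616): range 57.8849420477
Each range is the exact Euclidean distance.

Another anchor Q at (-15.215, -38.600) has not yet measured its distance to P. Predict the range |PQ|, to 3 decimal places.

50.680

eq1: (x − 3.569)² + (y + 35.959)² = 32.2155021300²
eq2: (x + 11.634)² + (y − 39.595)² = 93.1604178571²
eq3: (x + 22.176)² + (y + 46.616)² = 57.8849420477²
eq1−eq2, eq1−eq3 (x²,y² cancel):
  -30.406·x + 151.108·y = -7243.698339
  -51.490·x − 21.314·y = -953.788948
det = -30.406·-21.314 − 151.108·-51.490 = 8428.624404
x = (-7243.698339·-21.314 − 151.108·-953.788948) / 8428.624404 = 35.417087
y = (-30.406·-953.788948 − -7243.698339·-51.490) / 8428.624404 = -40.810588
|P − Q| = √((35.417087 − -15.215)² + (-40.810588 − -38.600)²) = 50.680321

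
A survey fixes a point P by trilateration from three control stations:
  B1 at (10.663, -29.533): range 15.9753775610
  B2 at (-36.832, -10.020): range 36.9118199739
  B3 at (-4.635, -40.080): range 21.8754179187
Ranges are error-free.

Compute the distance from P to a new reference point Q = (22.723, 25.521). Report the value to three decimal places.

49.986

eq1: (x − 10.663)² + (y + 29.533)² = 15.9753775610²
eq2: (x + 36.832)² + (y + 10.020)² = 36.9118199739²
eq3: (x + 4.635)² + (y + 40.080)² = 21.8754179187²
eq2−eq3, eq2−eq1 (x²,y² cancel):
  64.394·x − 60.120·y = 1054.841546
  94.990·x − 39.026·y = 636.170800
det = 64.394·-39.026 − -60.120·94.990 = 3197.758556
x = (1054.841546·-39.026 − -60.120·636.170800) / 3197.758556 = -0.913033
y = (64.394·636.170800 − 1054.841546·94.990) / 3197.758556 = -18.523542
|P − Q| = √((-0.913033 − 22.723)² + (-18.523542 − 25.521)²) = 49.985835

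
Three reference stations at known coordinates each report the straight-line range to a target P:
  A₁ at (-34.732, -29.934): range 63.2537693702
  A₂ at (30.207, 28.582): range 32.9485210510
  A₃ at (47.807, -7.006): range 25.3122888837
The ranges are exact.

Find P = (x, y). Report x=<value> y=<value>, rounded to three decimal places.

x=22.737 y=-3.509

eq1: (x + 34.732)² + (y + 29.934)² = 63.2537693702²
eq2: (x − 30.207)² + (y − 28.582)² = 32.9485210510²
eq3: (x − 47.807)² + (y + 7.006)² = 25.3122888837²
eq2−eq3, eq2−eq1 (x²,y² cancel):
  35.200·x − 71.176·y = 1050.092783
  -129.878·x − 117.032·y = -2542.471693
det = 35.200·-117.032 − -71.176·-129.878 = -13363.722928
x = (1050.092783·-117.032 − -71.176·-2542.471693) / -13363.722928 = 22.737483
y = (35.200·-2542.471693 − 1050.092783·-129.878) / -13363.722928 = -3.508674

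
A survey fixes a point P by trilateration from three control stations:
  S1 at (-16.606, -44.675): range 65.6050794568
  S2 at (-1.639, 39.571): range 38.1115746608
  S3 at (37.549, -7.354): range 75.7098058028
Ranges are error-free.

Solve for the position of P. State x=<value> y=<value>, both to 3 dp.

x=-33.533 y=18.709

eq1: (x + 16.606)² + (y + 44.675)² = 65.6050794568²
eq2: (x + 1.639)² + (y − 39.571)² = 38.1115746608²
eq3: (x − 37.549)² + (y + 7.354)² = 75.7098058028²
eq2−eq3, eq2−eq1 (x²,y² cancel):
  78.376·x − 93.850·y = -4384.024217
  -29.934·x − 168.492·y = -2148.469828
det = 78.376·-168.492 − -93.850·-29.934 = -16015.034892
x = (-4384.024217·-168.492 − -93.850·-2148.469828) / -16015.034892 = -33.533434
y = (78.376·-2148.469828 − -4384.024217·-29.934) / -16015.034892 = 18.708661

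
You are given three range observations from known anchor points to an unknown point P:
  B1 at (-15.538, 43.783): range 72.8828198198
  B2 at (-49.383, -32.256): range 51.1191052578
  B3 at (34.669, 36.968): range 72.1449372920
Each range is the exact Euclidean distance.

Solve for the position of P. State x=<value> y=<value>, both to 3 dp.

eq1: (x + 15.538)² + (y − 43.783)² = 72.8828198198²
eq2: (x + 49.383)² + (y + 32.256)² = 51.1191052578²
eq3: (x − 34.669)² + (y − 36.968)² = 72.1449372920²
eq3−eq2, eq3−eq1 (x²,y² cancel):
  -168.104·x − 138.448·y = 3502.286695
  -100.414·x + 13.630·y = -517.205500
det = -168.104·13.630 − -138.448·-100.414 = -16193.374992
x = (3502.286695·13.630 − -138.448·-517.205500) / -16193.374992 = 1.474053
y = (-168.104·-517.205500 − 3502.286695·-100.414) / -16193.374992 = -27.086567

x=1.474 y=-27.087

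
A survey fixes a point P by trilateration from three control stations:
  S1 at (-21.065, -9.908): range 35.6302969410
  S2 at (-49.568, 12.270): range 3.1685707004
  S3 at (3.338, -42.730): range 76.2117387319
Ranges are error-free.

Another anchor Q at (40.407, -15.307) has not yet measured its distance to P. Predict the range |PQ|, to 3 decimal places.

eq1: (x + 21.065)² + (y + 9.908)² = 35.6302969410²
eq2: (x + 49.568)² + (y − 12.270)² = 3.1685707004²
eq3: (x − 3.338)² + (y + 42.730)² = 76.2117387319²
eq1−eq2, eq1−eq3 (x²,y² cancel):
  -57.006·x + 44.356·y = 3325.115055
  48.806·x − 65.644·y = -3243.618605
det = -57.006·-65.644 − 44.356·48.806 = 1577.262928
x = (3325.115055·-65.644 − 44.356·-3243.618605) / 1577.262928 = -47.170262
y = (-57.006·-3243.618605 − 3325.115055·48.806) / 1577.262928 = 14.341399
|P − Q| = √((-47.170262 − 40.407)² + (14.341399 − -15.307)²) = 92.459745

92.460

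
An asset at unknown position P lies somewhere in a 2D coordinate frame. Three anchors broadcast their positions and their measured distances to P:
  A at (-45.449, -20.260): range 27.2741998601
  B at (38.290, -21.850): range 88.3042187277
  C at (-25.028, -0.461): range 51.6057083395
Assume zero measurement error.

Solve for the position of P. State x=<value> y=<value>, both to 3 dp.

x=-46.200 y=-47.524

eq1: (x + 45.449)² + (y + 20.260)² = 27.2741998601²
eq2: (x − 38.290)² + (y + 21.850)² = 88.3042187277²
eq3: (x + 25.028)² + (y + 0.461)² = 51.6057083395²
eq2−eq1, eq2−eq3 (x²,y² cancel):
  -167.478·x + 3.180·y = 7586.285668
  -126.636·x + 42.778·y = 3817.552617
det = -167.478·42.778 − 3.180·-126.636 = -6761.671404
x = (7586.285668·42.778 − 3.180·3817.552617) / -6761.671404 = -46.199570
y = (-167.478·3817.552617 − 7586.285668·-126.636) / -6761.671404 = -47.523870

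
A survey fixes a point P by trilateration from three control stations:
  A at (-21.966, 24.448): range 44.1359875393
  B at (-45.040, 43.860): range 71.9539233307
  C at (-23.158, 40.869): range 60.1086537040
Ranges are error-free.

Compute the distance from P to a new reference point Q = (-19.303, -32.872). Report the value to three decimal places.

eq1: (x + 21.966)² + (y − 24.448)² = 44.1359875393²
eq2: (x + 45.040)² + (y − 43.860)² = 71.9539233307²
eq3: (x + 23.158)² + (y − 40.869)² = 60.1086537040²
eq1−eq2, eq1−eq3 (x²,y² cancel):
  -46.148·x + 38.824·y = -357.290347
  -2.384·x + 32.842·y = -538.706589
det = -46.148·32.842 − 38.824·-2.384 = -1423.036200
x = (-357.290347·32.842 − 38.824·-538.706589) / -1423.036200 = -6.451428
y = (-46.148·-538.706589 − -357.290347·-2.384) / -1423.036200 = -16.871287
|P − Q| = √((-6.451428 − -19.303)² + (-16.871287 − -32.872)²) = 20.522810

20.523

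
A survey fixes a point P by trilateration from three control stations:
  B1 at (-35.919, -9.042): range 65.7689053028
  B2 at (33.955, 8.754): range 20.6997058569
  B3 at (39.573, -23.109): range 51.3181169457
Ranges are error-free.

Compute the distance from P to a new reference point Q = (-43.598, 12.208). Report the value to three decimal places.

65.387

eq1: (x + 35.919)² + (y + 9.042)² = 65.7689053028²
eq2: (x − 33.955)² + (y − 8.754)² = 20.6997058569²
eq3: (x − 39.573)² + (y + 23.109)² = 51.3181169457²
eq1−eq3, eq1−eq2 (x²,y² cancel):
  150.984·x − 28.134·y = 2420.115663
  139.748·x + 35.592·y = 3754.713298
det = 150.984·35.592 − -28.134·139.748 = 9305.492760
x = (2420.115663·35.592 − -28.134·3754.713298) / 9305.492760 = 20.608458
y = (150.984·3754.713298 − 2420.115663·139.748) / 9305.492760 = 24.576378
|P − Q| = √((20.608458 − -43.598)² + (24.576378 − 12.208)²) = 65.386895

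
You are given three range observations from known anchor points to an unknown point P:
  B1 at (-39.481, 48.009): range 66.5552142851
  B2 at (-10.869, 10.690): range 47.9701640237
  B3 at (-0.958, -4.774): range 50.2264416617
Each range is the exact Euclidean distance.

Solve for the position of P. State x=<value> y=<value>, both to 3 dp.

eq1: (x + 39.481)² + (y − 48.009)² = 66.5552142851²
eq2: (x + 10.869)² + (y − 10.690)² = 47.9701640237²
eq3: (x + 0.958)² + (y + 4.774)² = 50.2264416617²
eq1−eq2, eq1−eq3 (x²,y² cancel):
  57.224·x − 74.638·y = -1502.742269
  77.046·x − 105.566·y = -1933.003495
det = 57.224·-105.566 − -74.638·77.046 = -290.349436
x = (-1502.742269·-105.566 − -74.638·-1933.003495) / -290.349436 = -49.467895
y = (57.224·-1933.003495 − -1502.742269·77.046) / -290.349436 = -17.792660

x=-49.468 y=-17.793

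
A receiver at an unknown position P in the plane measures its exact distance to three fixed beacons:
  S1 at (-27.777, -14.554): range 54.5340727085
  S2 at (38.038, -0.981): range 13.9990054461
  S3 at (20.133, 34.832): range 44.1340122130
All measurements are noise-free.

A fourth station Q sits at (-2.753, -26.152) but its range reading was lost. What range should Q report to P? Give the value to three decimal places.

33.952

eq1: (x + 27.777)² + (y + 14.554)² = 54.5340727085²
eq2: (x − 38.038)² + (y + 0.981)² = 13.9990054461²
eq3: (x − 20.133)² + (y − 34.832)² = 44.1340122130²
eq2−eq1, eq2−eq3 (x²,y² cancel):
  -131.630·x − 27.146·y = -3242.464093
  -35.810·x + 71.626·y = -1581.084773
det = -131.630·71.626 − -27.146·-35.810 = -10400.228640
x = (-3242.464093·71.626 − -27.146·-1581.084773) / -10400.228640 = 26.457578
y = (-131.630·-1581.084773 − -3242.464093·-35.810) / -10400.228640 = -8.846493
|P − Q| = √((26.457578 − -2.753)² + (-8.846493 − -26.152)²) = 33.952002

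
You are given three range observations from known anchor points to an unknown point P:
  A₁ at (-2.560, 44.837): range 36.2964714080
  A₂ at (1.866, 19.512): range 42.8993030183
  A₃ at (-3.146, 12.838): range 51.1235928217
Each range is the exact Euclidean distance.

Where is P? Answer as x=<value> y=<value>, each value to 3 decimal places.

eq1: (x + 2.560)² + (y − 44.837)² = 36.2964714080²
eq2: (x − 1.866)² + (y − 19.512)² = 42.8993030183²
eq3: (x + 3.146)² + (y − 12.838)² = 51.1235928217²
eq2−eq3, eq2−eq1 (x²,y² cancel):
  -10.024·x − 13.348·y = -982.760084
  -8.852·x + 50.650·y = 2155.626432
det = -10.024·50.650 − -13.348·-8.852 = -625.872096
x = (-982.760084·50.650 − -13.348·2155.626432) / -625.872096 = 33.558768
y = (-10.024·2155.626432 − -982.760084·-8.852) / -625.872096 = 48.424258

x=33.559 y=48.424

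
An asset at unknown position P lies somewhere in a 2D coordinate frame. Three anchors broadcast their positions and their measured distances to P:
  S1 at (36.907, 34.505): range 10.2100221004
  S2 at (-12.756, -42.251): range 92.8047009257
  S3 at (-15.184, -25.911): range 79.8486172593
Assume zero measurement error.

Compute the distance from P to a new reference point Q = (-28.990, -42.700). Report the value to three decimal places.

eq1: (x − 36.907)² + (y − 34.505)² = 10.2100221004²
eq2: (x + 12.756)² + (y + 42.251)² = 92.8047009257²
eq3: (x + 15.184)² + (y + 25.911)² = 79.8486172593²
eq2−eq3, eq2−eq1 (x²,y² cancel):
  -4.856·x + 32.680·y = 1190.982076
  99.326·x + 153.512·y = 9113.327100
det = -4.856·153.512 − 32.680·99.326 = -3991.427952
x = (1190.982076·153.512 − 32.680·9113.327100) / -3991.427952 = 28.810113
y = (-4.856·9113.327100 − 1190.982076·99.326) / -3991.427952 = 40.724724
|P − Q| = √((28.810113 − -28.990)² + (40.724724 − -42.700)²) = 101.491564

101.492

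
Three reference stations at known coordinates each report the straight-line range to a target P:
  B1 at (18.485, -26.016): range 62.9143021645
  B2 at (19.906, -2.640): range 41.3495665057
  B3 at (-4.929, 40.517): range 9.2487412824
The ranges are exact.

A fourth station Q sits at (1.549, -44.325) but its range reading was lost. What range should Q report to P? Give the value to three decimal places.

79.118

eq1: (x − 18.485)² + (y + 26.016)² = 62.9143021645²
eq2: (x − 19.906)² + (y + 2.640)² = 41.3495665057²
eq3: (x + 4.929)² + (y − 40.517)² = 9.2487412824²
eq1−eq3, eq1−eq2 (x²,y² cancel):
  -46.828·x + 133.066·y = 4520.065051
  2.842·x + 46.752·y = 1633.113722
det = -46.828·46.752 − 133.066·2.842 = -2567.476228
x = (4520.065051·46.752 − 133.066·1633.113722) / -2567.476228 = 2.332964
y = (-46.828·1633.113722 − 4520.065051·2.842) / -2567.476228 = 34.789601
|P − Q| = √((2.332964 − 1.549)² + (34.789601 − -44.325)²) = 79.118485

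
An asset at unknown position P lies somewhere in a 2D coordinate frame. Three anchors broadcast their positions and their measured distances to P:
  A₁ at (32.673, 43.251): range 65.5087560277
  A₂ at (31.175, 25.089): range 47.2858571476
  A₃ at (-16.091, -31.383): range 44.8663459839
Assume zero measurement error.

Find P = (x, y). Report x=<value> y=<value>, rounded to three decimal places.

x=27.799 y=-22.076

eq1: (x − 32.673)² + (y − 43.251)² = 65.5087560277²
eq2: (x − 31.175)² + (y − 25.089)² = 47.2858571476²
eq3: (x + 16.091)² + (y + 31.383)² = 44.8663459839²
eq1−eq3, eq1−eq2 (x²,y² cancel):
  -97.528·x − 149.268·y = 584.047154
  -2.996·x − 36.324·y = 718.609446
det = -97.528·-36.324 − -149.268·-2.996 = 3095.400144
x = (584.047154·-36.324 − -149.268·718.609446) / 3095.400144 = 27.799464
y = (-97.528·718.609446 − 584.047154·-2.996) / 3095.400144 = -22.076221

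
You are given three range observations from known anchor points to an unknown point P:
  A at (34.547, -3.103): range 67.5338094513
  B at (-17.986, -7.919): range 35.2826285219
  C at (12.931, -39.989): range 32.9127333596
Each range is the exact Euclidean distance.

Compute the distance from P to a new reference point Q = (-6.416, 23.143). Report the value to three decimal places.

67.640

eq1: (x − 34.547)² + (y + 3.103)² = 67.5338094513²
eq2: (x + 17.986)² + (y + 7.919)² = 35.2826285219²
eq3: (x − 12.931)² + (y + 39.989)² = 32.9127333596²
eq3−eq2, eq3−eq1 (x²,y² cancel):
  -61.834·x + 64.140·y = -1541.739983
  43.232·x + 73.772·y = -4040.774466
det = -61.834·73.772 − 64.140·43.232 = -7334.518328
x = (-1541.739983·73.772 − 64.140·-4040.774466) / -7334.518328 = -19.829255
y = (-61.834·-4040.774466 − -1541.739983·43.232) / -7334.518328 = -43.153447
|P − Q| = √((-19.829255 − -6.416)² + (-43.153447 − 23.143)²) = 67.639739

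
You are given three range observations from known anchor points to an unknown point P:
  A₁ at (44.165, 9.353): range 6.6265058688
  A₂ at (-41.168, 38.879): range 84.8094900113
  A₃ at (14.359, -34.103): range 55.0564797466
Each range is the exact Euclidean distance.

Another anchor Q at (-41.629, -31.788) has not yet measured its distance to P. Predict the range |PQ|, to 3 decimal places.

eq1: (x − 44.165)² + (y − 9.353)² = 6.6265058688²
eq2: (x + 41.168)² + (y − 38.879)² = 84.8094900113²
eq3: (x − 14.359)² + (y + 34.103)² = 55.0564797466²
eq1−eq3, eq1−eq2 (x²,y² cancel):
  -59.612·x − 86.912·y = -3656.135726
  -170.666·x + 59.052·y = -5980.383985
det = -59.612·59.052 − -86.912·-170.666 = -18353.131216
x = (-3656.135726·59.052 − -86.912·-5980.383985) / -18353.131216 = 40.084128
y = (-59.612·-5980.383985 − -3656.135726·-170.666) / -18353.131216 = 14.573830
|P − Q| = √((40.084128 − -41.629)² + (14.573830 − -31.788)²) = 93.949213

93.949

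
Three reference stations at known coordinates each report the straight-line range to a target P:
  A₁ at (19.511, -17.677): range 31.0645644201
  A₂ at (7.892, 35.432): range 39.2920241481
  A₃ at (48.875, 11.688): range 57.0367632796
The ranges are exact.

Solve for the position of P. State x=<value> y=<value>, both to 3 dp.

x=-6.723 y=-1.041

eq1: (x − 19.511)² + (y + 17.677)² = 31.0645644201²
eq2: (x − 7.892)² + (y − 35.432)² = 39.2920241481²
eq3: (x − 48.875)² + (y − 11.688)² = 57.0367632796²
eq2−eq1, eq2−eq3 (x²,y² cancel):
  23.238·x − 106.218·y = -45.698839
  81.966·x − 47.488·y = -501.664523
det = 23.238·-47.488 − -106.218·81.966 = 7602.738444
x = (-45.698839·-47.488 − -106.218·-501.664523) / 7602.738444 = -6.723322
y = (23.238·-501.664523 − -45.698839·81.966) / 7602.738444 = -1.040668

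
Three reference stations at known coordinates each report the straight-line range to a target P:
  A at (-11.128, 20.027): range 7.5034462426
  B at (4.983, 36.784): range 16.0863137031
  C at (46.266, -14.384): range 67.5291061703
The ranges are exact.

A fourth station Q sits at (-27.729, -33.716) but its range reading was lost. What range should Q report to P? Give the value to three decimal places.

eq1: (x + 11.128)² + (y − 20.027)² = 7.5034462426²
eq2: (x − 4.983)² + (y − 36.784)² = 16.0863137031²
eq3: (x − 46.266)² + (y + 14.384)² = 67.5291061703²
eq3−eq1, eq3−eq2 (x²,y² cancel):
  -114.788·x + 68.822·y = 2681.349376
  -82.566·x + 102.336·y = 3331.861425
det = -114.788·102.336 − 68.822·-82.566 = -6064.587516
x = (2681.349376·102.336 − 68.822·3331.861425) / -6064.587516 = -7.435494
y = (-114.788·3331.861425 − 2681.349376·-82.566) / -6064.587516 = 26.559006
|P − Q| = √((-7.435494 − -27.729)² + (26.559006 − -33.716)²) = 63.599550

63.600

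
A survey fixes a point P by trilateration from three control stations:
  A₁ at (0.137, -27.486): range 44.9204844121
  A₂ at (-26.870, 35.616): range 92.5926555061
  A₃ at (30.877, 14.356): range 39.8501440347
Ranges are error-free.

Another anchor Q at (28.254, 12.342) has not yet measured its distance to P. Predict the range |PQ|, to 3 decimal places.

39.010

eq1: (x − 0.137)² + (y + 27.486)² = 44.9204844121²
eq2: (x + 26.870)² + (y − 35.616)² = 92.5926555061²
eq3: (x − 30.877)² + (y − 14.356)² = 39.8501440347²
eq3−eq1, eq3−eq2 (x²,y² cancel):
  -61.480·x − 83.684·y = -833.800840
  -115.494·x + 42.520·y = -6154.353383
det = -61.480·42.520 − -83.684·-115.494 = -12279.129496
x = (-833.800840·42.520 − -83.684·-6154.353383) / -12279.129496 = 44.830061
y = (-61.480·-6154.353383 − -833.800840·-115.494) / -12279.129496 = -22.971551
|P − Q| = √((44.830061 − 28.254)² + (-22.971551 − 12.342)²) = 39.010418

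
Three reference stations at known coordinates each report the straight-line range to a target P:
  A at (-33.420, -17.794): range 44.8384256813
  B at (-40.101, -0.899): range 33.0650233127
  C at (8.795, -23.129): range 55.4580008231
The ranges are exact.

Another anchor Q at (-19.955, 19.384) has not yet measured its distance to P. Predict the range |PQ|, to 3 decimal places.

5.402

eq1: (x + 33.420)² + (y + 17.794)² = 44.8384256813²
eq2: (x + 40.101)² + (y + 0.899)² = 33.0650233127²
eq3: (x − 8.795)² + (y + 23.129)² = 55.4580008231²
eq2−eq3, eq2−eq1 (x²,y² cancel):
  97.792·x − 44.460·y = -2978.889825
  13.362·x − 33.790·y = -1092.564217
det = 97.792·-33.790 − -44.460·13.362 = -2710.317160
x = (-2978.889825·-33.790 − -44.460·-1092.564217) / -2710.317160 = -19.215936
y = (97.792·-1092.564217 − -2978.889825·13.362) / -2710.317160 = 24.735155
|P − Q| = √((-19.215936 − -19.955)² + (24.735155 − 19.384)²) = 5.401951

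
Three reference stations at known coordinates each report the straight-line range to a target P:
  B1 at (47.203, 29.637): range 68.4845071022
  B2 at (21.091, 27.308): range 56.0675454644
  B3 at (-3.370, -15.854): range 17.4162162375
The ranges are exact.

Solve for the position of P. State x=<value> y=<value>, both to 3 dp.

x=9.530 y=-27.555

eq1: (x − 47.203)² + (y − 29.637)² = 68.4845071022²
eq2: (x − 21.091)² + (y − 27.308)² = 56.0675454644²
eq3: (x + 3.370)² + (y + 15.854)² = 17.4162162375²
eq3−eq2, eq3−eq1 (x²,y² cancel):
  48.922·x + 86.324·y = -1912.394137
  101.146·x + 90.982·y = -1543.034363
det = 48.922·90.982 − 86.324·101.146 = -4280.305900
x = (-1912.394137·90.982 − 86.324·-1543.034363) / -4280.305900 = 9.530287
y = (48.922·-1543.034363 − -1912.394137·101.146) / -4280.305900 = -27.554734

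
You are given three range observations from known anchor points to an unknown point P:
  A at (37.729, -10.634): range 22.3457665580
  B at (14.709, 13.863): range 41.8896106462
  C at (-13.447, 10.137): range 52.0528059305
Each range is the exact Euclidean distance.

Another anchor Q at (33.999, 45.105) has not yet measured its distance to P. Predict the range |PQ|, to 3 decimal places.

73.212

eq1: (x − 37.729)² + (y + 10.634)² = 22.3457665580²
eq2: (x − 14.709)² + (y − 13.863)² = 41.8896106462²
eq3: (x + 13.447)² + (y − 10.137)² = 52.0528059305²
eq3−eq2, eq3−eq1 (x²,y² cancel):
  56.312·x + 7.452·y = 1079.711997
  102.352·x − 41.542·y = 3463.140141
det = 56.312·-41.542 − 7.452·102.352 = -3102.040208
x = (1079.711997·-41.542 − 7.452·3463.140141) / -3102.040208 = 22.778788
y = (56.312·3463.140141 − 1079.711997·102.352) / -3102.040208 = -27.241963
|P − Q| = √((22.778788 − 33.999)² + (-27.241963 − 45.105)²) = 73.211859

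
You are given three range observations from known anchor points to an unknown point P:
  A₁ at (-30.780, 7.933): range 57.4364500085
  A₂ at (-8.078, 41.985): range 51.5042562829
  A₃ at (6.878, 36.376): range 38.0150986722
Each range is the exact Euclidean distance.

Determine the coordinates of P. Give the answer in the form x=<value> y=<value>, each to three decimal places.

eq1: (x + 30.780)² + (y − 7.933)² = 57.4364500085²
eq2: (x + 8.078)² + (y − 41.985)² = 51.5042562829²
eq3: (x − 6.878)² + (y − 36.376)² = 38.0150986722²
eq1−eq3, eq1−eq2 (x²,y² cancel):
  75.316·x + 56.886·y = 2213.977434
  45.404·x + 68.104·y = 1463.910794
det = 75.316·68.104 − 56.886·45.404 = 2546.468920
x = (2213.977434·68.104 − 56.886·1463.910794) / 2546.468920 = 26.509136
y = (75.316·1463.910794 − 2213.977434·45.404) / 2546.468920 = 3.821949

x=26.509 y=3.822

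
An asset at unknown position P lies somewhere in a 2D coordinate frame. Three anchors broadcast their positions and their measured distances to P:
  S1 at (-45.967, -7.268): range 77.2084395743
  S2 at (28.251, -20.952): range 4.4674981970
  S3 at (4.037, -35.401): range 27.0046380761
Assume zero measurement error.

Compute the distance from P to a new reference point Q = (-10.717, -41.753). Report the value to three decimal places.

43.065

eq1: (x + 45.967)² + (y + 7.268)² = 77.2084395743²
eq2: (x − 28.251)² + (y + 20.952)² = 4.4674981970²
eq3: (x − 4.037)² + (y + 35.401)² = 27.0046380761²
eq2−eq1, eq2−eq3 (x²,y² cancel):
  -148.436·x + 27.368·y = -5012.500993
  -48.428·x − 28.898·y = -676.869072
det = -148.436·-28.898 − 27.368·-48.428 = 5614.881032
x = (-5012.500993·-28.898 − 27.368·-676.869072) / 5614.881032 = 29.096931
y = (-148.436·-676.869072 − -5012.500993·-48.428) / 5614.881032 = -25.338678
|P − Q| = √((29.096931 − -10.717)² + (-25.338678 − -41.753)²) = 43.064824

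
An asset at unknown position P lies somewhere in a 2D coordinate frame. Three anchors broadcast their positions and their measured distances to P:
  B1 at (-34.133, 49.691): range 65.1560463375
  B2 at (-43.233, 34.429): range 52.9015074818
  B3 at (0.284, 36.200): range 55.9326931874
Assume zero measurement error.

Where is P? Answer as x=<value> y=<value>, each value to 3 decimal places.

x=-23.236 y=-14.547

eq1: (x + 34.133)² + (y − 49.691)² = 65.1560463375²
eq2: (x + 43.233)² + (y − 34.429)² = 52.9015074818²
eq3: (x − 0.284)² + (y − 36.200)² = 55.9326931874²
eq2−eq3, eq2−eq1 (x²,y² cancel):
  87.034·x + 3.542·y = -2073.824347
  18.200·x + 30.524·y = -866.932040
det = 87.034·30.524 − 3.542·18.200 = 2592.161416
x = (-2073.824347·30.524 − 3.542·-866.932040) / 2592.161416 = -23.235722
y = (87.034·-866.932040 − -2073.824347·18.200) / 2592.161416 = -14.547304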